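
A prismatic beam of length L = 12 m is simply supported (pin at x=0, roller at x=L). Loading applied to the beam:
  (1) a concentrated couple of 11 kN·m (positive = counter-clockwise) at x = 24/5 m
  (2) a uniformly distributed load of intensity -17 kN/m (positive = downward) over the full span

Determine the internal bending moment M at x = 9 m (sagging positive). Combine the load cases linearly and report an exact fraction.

Load 1 — applied couple M₀=11 kN·m at a=24/5 m (b=L-a=36/5):
  M_1 = M₀x/L - M₀  [x>a] = 11·9/12 - 11 = -11/4 kN·m
Load 2 — uniform load w=-17 kN/m over full span:
  M_2 = wx(L-x)/2 = (-17)·9·(12-9)/2 = -459/2 kN·m
Superposition: M = Σ M_i = -929/4 kN·m ≈ -232.250000 kN·m

M(9) = -929/4 kN·m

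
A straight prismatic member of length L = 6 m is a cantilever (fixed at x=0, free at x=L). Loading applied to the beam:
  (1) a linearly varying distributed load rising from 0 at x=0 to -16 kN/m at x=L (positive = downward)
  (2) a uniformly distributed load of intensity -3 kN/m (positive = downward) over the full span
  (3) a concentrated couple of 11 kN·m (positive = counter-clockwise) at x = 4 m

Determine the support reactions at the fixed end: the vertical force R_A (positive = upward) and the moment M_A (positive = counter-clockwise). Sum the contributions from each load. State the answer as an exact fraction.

Load 1 — triangular load w₀=-16 kN/m (0→w₀ over full span):
  R_A = w₀L/2 = (-16)·6/2 = -48 kN
  M_A = w₀L²/3 = (-16)·6²/3 = -192 kN·m
Load 2 — uniform load w=-3 kN/m over full span:
  R_A = wL = (-3)·6 = -18 kN
  M_A = wL²/2 = (-3)·6²/2 = -54 kN·m
Load 3 — applied couple M₀=11 kN·m at a=4 m (b=L-a=2):
  R_A = 0 kN
  M_A = -M₀ = -11 kN·m
Superposition: R_A = -66 kN, M_A = -257 kN·m

R_A = -66 kN, M_A = -257 kN·m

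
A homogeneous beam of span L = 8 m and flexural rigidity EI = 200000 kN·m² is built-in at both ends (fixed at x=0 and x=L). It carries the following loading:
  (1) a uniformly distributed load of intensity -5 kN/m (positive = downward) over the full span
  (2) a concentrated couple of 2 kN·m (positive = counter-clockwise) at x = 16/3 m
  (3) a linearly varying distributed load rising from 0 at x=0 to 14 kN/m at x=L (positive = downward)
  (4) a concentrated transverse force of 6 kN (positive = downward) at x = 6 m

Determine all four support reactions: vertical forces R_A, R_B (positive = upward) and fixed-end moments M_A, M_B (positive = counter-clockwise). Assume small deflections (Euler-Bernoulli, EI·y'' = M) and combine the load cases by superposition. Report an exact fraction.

Load 1 — uniform load w=-5 kN/m over full span:
  R_A = wL/2 = (-5)·8/2 = -20 kN
  M_A = wL²/12 = (-5)·8²/12 = -80/3 kN·m
  R_B = wL/2 = (-5)·8/2 = -20 kN
  M_B = -wL²/12 = -(-5)·8²/12 = 80/3 kN·m
Load 2 — applied couple M₀=2 kN·m at a=16/3 m (b=L-a=8/3):
  R_A = 6M₀ab/L³ = 6·2·(16/3)·(8/3)/8³ = 1/3 kN
  M_A = M₀b(2a-b)/L² = 2·(8/3)·(2·(16/3)-(8/3))/8² = 2/3 kN·m
  R_B = -6M₀ab/L³ = -6·2·(16/3)·(8/3)/8³ = -1/3 kN
  M_B = M₀a(2b-a)/L² = 2·(16/3)·(2·(8/3)-(16/3))/8² = 0 kN·m
Load 3 — triangular load w₀=14 kN/m (0→w₀ over full span):
  R_A = 3w₀L/20 = 3·14·8/20 = 84/5 kN
  M_A = w₀L²/30 = 14·8²/30 = 448/15 kN·m
  R_B = 7w₀L/20 = 7·14·8/20 = 196/5 kN
  M_B = -w₀L²/20 = -14·8²/20 = -224/5 kN·m
Load 4 — point force P=6 kN at a=6 m (b=L-a=2):
  R_A = Pb²(3a+b)/L³ = 6·2²·(3·6+2)/8³ = 15/16 kN
  M_A = Pab²/L² = 6·6·2²/8² = 9/4 kN·m
  R_B = Pa²(a+3b)/L³ = 6·6²·(6+3·2)/8³ = 81/16 kN
  M_B = -Pa²b/L² = -6·6²·2/8² = -27/4 kN·m
Superposition: R_A = -463/240 kN, M_A = 367/60 kN·m, R_B = 5743/240 kN, M_B = -1493/60 kN·m

R_A = -463/240 kN, M_A = 367/60 kN·m, R_B = 5743/240 kN, M_B = -1493/60 kN·m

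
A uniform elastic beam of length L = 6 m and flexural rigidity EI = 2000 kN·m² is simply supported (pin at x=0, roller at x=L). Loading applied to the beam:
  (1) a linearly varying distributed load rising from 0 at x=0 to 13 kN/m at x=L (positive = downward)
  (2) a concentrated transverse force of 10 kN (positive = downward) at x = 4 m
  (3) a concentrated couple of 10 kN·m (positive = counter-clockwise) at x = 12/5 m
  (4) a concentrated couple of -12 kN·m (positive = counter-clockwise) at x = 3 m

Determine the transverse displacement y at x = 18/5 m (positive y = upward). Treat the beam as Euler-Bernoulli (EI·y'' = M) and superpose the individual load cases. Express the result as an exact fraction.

Load 1 — triangular load w₀=13 kN/m (0→w₀ over full span):
  y_1 = -w₀x(7L⁴-10L²x²+3x⁴)/(360LEI) = -13·(18/5)·(7·6⁴-10·6²·(18/5)²+3·(18/5)⁴)/(360·6·2000) = -103896/1953125 m
Load 2 — point force P=10 kN at a=4 m (b=L-a=2):
  y_2 = -Pbx(L²-b²-x²)/(6LEI)  [x≤a] = -10·2·(18/5)·(6²-2²-(18/5)²)/(6·6·2000) = -119/6250 m
Load 3 — applied couple M₀=10 kN·m at a=12/5 m (b=L-a=18/5):
  y_3 = (M₀x³/(6L)-M₀(x-a)²/2+C₁x)/EI  [x>a] with C₁=M₀(3b²-L²)/(6L)=4/5 = (10·(18/5)³/(6·6)-10·((18/5)-(12/5))²/2+(4/5)·(18/5))/2000 = 27/6250 m
Load 4 — applied couple M₀=-12 kN·m at a=3 m (b=L-a=3):
  y_4 = (M₀x³/(6L)-M₀(x-a)²/2+C₁x)/EI  [x>a] with C₁=M₀(3b²-L²)/(6L)=3 = ((-12)·(18/5)³/(6·6)-(-12)·((18/5)-3)²/2+3·(18/5))/2000 = -81/62500 m
Superposition: y = Σ y_i = -540709/7812500 m ≈ -0.069211 m

y(18/5) = -540709/7812500 m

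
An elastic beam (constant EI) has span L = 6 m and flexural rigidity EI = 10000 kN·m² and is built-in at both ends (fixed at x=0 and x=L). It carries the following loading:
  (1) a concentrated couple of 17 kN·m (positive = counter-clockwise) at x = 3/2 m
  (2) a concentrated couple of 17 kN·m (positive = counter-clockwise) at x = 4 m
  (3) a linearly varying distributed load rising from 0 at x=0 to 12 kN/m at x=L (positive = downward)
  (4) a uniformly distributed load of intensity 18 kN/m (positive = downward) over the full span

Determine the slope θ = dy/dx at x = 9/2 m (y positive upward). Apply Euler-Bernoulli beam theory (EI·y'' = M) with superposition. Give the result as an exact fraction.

θ(9/2) = 25997/6400000 rad

Load 1 — applied couple M₀=17 kN·m at a=3/2 m (b=L-a=9/2):
  θ_1 = (R_Ax²/2 - M_Ax - M₀(x-a))/EI  [x>a] with R_A=51/16, M_A=-51/16 = ((51/16)·(9/2)²/2 - (-51/16)·(9/2) - 17·((9/2)-(3/2)))/10000 = -561/1280000 rad
Load 2 — applied couple M₀=17 kN·m at a=4 m (b=L-a=2):
  θ_2 = (R_Ax²/2 - M_Ax - M₀(x-a))/EI  [x>a] with R_A=34/9, M_A=17/3 = ((34/9)·(9/2)²/2 - (17/3)·(9/2) - 17·((9/2)-4))/10000 = 17/40000 rad
Load 3 — triangular load w₀=12 kN/m (0→w₀ over full span):
  θ_3 = -w₀(2x(L-x)(L-2x)(x+2L)+x²(L-x)²)/(120LEI) = -12·(2·(9/2)·(6-(9/2))·(6-2·(9/2))·((9/2)+2·6)+(9/2)²·(6-(9/2))²)/(120·6·10000) = 3321/3200000 rad
Load 4 — uniform load w=18 kN/m over full span:
  θ_4 = -wx(L-x)(L-2x)/(12EI) = -18·(9/2)·(6-(9/2))·(6-2·(9/2))/(12·10000) = 243/80000 rad
Superposition: θ = Σ θ_i = 25997/6400000 rad ≈ 0.004062 rad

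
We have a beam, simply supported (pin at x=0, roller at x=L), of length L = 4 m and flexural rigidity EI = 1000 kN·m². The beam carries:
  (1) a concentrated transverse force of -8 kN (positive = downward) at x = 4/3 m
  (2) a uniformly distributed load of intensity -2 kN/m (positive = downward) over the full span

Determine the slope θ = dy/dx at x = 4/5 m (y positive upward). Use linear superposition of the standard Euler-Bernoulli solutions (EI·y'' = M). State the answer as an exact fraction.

Load 1 — point force P=-8 kN at a=4/3 m (b=L-a=8/3):
  θ_1 = -Pb(L²-b²-3x²)/(6LEI)  [x≤a] = -(-8)·(8/3)·(4²-(8/3)²-3·(4/5)²)/(6·4·1000) = 1568/253125 rad
Load 2 — uniform load w=-2 kN/m over full span:
  θ_2 = -w(L³-6Lx²+4x³)/(24EI) = -(-2)·(4³-6·4·(4/5)²+4·(4/5)³)/(24·1000) = 66/15625 rad
Superposition: θ = Σ θ_i = 13186/1265625 rad ≈ 0.010419 rad

θ(4/5) = 13186/1265625 rad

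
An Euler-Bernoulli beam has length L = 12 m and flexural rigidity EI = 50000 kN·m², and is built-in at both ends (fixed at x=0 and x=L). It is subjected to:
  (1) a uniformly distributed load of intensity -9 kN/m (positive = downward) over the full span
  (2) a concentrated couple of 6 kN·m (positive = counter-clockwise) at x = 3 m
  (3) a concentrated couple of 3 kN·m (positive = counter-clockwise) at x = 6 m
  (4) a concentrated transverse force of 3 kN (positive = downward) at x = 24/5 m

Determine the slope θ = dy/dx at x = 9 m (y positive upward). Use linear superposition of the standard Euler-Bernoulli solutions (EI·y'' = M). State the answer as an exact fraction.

θ(9) = -478161/200000000 rad

Load 1 — uniform load w=-9 kN/m over full span:
  θ_1 = -wx(L-x)(L-2x)/(12EI) = -(-9)·9·(12-9)·(12-2·9)/(12·50000) = -243/100000 rad
Load 2 — applied couple M₀=6 kN·m at a=3 m (b=L-a=9):
  θ_2 = (R_Ax²/2 - M_Ax - M₀(x-a))/EI  [x>a] with R_A=9/16, M_A=-9/8 = ((9/16)·9²/2 - (-9/8)·9 - 6·(9-3))/50000 = -99/1600000 rad
Load 3 — applied couple M₀=3 kN·m at a=6 m (b=L-a=6):
  θ_3 = (R_Ax²/2 - M_Ax - M₀(x-a))/EI  [x>a] with R_A=3/8, M_A=3/4 = ((3/8)·9²/2 - (3/4)·9 - 3·(9-6))/50000 = -9/800000 rad
Load 4 — point force P=3 kN at a=24/5 m (b=L-a=36/5):
  θ_4 = Pa²(L-x)(2bL-(3b+a)(L-x))/(2L³EI)  [x>a] = 3·(24/5)²·(12-9)·(2·(36/5)·12-(3·(36/5)+(24/5))·(12-9))/(2·12³·50000) = 351/3125000 rad
Superposition: θ = Σ θ_i = -478161/200000000 rad ≈ -0.002391 rad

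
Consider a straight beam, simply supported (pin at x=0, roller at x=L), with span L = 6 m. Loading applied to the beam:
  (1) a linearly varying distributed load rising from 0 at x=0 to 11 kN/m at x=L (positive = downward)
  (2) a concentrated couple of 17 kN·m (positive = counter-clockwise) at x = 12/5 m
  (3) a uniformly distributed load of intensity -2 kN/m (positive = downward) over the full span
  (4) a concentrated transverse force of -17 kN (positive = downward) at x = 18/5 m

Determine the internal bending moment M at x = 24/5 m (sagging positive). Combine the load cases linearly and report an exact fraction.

Load 1 — triangular load w₀=11 kN/m (0→w₀ over full span):
  M_1 = w₀Lx/6 - w₀x³/(6L) = 11·6·(24/5)/6 - 11·(24/5)³/(6·6) = 2376/125 kN·m
Load 2 — applied couple M₀=17 kN·m at a=12/5 m (b=L-a=18/5):
  M_2 = M₀x/L - M₀  [x>a] = 17·(24/5)/6 - 17 = -17/5 kN·m
Load 3 — uniform load w=-2 kN/m over full span:
  M_3 = wx(L-x)/2 = (-2)·(24/5)·(6-(24/5))/2 = -144/25 kN·m
Load 4 — point force P=-17 kN at a=18/5 m (b=L-a=12/5):
  M_4 = Pa(L-x)/L  [x>a] = (-17)·(18/5)·(6-(24/5))/6 = -306/25 kN·m
Superposition: M = Σ M_i = -299/125 kN·m ≈ -2.392000 kN·m

M(24/5) = -299/125 kN·m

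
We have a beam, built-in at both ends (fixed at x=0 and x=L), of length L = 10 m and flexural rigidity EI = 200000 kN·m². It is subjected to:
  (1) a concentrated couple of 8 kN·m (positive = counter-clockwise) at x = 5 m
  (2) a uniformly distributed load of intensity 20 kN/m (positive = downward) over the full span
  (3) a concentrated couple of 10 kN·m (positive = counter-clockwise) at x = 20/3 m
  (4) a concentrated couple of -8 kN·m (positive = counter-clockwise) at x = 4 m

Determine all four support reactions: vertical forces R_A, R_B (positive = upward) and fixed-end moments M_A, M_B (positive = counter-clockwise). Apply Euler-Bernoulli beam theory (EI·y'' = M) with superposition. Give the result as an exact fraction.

Load 1 — applied couple M₀=8 kN·m at a=5 m (b=L-a=5):
  R_A = 6M₀ab/L³ = 6·8·5·5/10³ = 6/5 kN
  M_A = M₀b(2a-b)/L² = 8·5·(2·5-5)/10² = 2 kN·m
  R_B = -6M₀ab/L³ = -6·8·5·5/10³ = -6/5 kN
  M_B = M₀a(2b-a)/L² = 8·5·(2·5-5)/10² = 2 kN·m
Load 2 — uniform load w=20 kN/m over full span:
  R_A = wL/2 = 20·10/2 = 100 kN
  M_A = wL²/12 = 20·10²/12 = 500/3 kN·m
  R_B = wL/2 = 20·10/2 = 100 kN
  M_B = -wL²/12 = -20·10²/12 = -500/3 kN·m
Load 3 — applied couple M₀=10 kN·m at a=20/3 m (b=L-a=10/3):
  R_A = 6M₀ab/L³ = 6·10·(20/3)·(10/3)/10³ = 4/3 kN
  M_A = M₀b(2a-b)/L² = 10·(10/3)·(2·(20/3)-(10/3))/10² = 10/3 kN·m
  R_B = -6M₀ab/L³ = -6·10·(20/3)·(10/3)/10³ = -4/3 kN
  M_B = M₀a(2b-a)/L² = 10·(20/3)·(2·(10/3)-(20/3))/10² = 0 kN·m
Load 4 — applied couple M₀=-8 kN·m at a=4 m (b=L-a=6):
  R_A = 6M₀ab/L³ = 6·(-8)·4·6/10³ = -144/125 kN
  M_A = M₀b(2a-b)/L² = (-8)·6·(2·4-6)/10² = -24/25 kN·m
  R_B = -6M₀ab/L³ = -6·(-8)·4·6/10³ = 144/125 kN
  M_B = M₀a(2b-a)/L² = (-8)·4·(2·6-4)/10² = -64/25 kN·m
Superposition: R_A = 38018/375 kN, M_A = 4276/25 kN·m, R_B = 36982/375 kN, M_B = -12542/75 kN·m

R_A = 38018/375 kN, M_A = 4276/25 kN·m, R_B = 36982/375 kN, M_B = -12542/75 kN·m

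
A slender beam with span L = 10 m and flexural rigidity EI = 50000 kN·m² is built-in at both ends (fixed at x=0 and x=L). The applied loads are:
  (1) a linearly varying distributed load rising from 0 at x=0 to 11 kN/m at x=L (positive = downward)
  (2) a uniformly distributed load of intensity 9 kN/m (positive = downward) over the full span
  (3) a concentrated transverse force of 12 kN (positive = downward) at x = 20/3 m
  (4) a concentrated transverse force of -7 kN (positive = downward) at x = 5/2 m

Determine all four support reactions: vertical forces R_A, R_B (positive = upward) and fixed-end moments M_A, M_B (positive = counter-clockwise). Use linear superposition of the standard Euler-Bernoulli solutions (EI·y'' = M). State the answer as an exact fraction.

R_A = 16907/288 kN, M_A = 31885/288 kN·m, R_B = 26293/288 kN, M_B = -41615/288 kN·m

Load 1 — triangular load w₀=11 kN/m (0→w₀ over full span):
  R_A = 3w₀L/20 = 3·11·10/20 = 33/2 kN
  M_A = w₀L²/30 = 11·10²/30 = 110/3 kN·m
  R_B = 7w₀L/20 = 7·11·10/20 = 77/2 kN
  M_B = -w₀L²/20 = -11·10²/20 = -55 kN·m
Load 2 — uniform load w=9 kN/m over full span:
  R_A = wL/2 = 9·10/2 = 45 kN
  M_A = wL²/12 = 9·10²/12 = 75 kN·m
  R_B = wL/2 = 9·10/2 = 45 kN
  M_B = -wL²/12 = -9·10²/12 = -75 kN·m
Load 3 — point force P=12 kN at a=20/3 m (b=L-a=10/3):
  R_A = Pb²(3a+b)/L³ = 12·(10/3)²·(3·(20/3)+(10/3))/10³ = 28/9 kN
  M_A = Pab²/L² = 12·(20/3)·(10/3)²/10² = 80/9 kN·m
  R_B = Pa²(a+3b)/L³ = 12·(20/3)²·((20/3)+3·(10/3))/10³ = 80/9 kN
  M_B = -Pa²b/L² = -12·(20/3)²·(10/3)/10² = -160/9 kN·m
Load 4 — point force P=-7 kN at a=5/2 m (b=L-a=15/2):
  R_A = Pb²(3a+b)/L³ = (-7)·(15/2)²·(3·(5/2)+(15/2))/10³ = -189/32 kN
  M_A = Pab²/L² = (-7)·(5/2)·(15/2)²/10² = -315/32 kN·m
  R_B = Pa²(a+3b)/L³ = (-7)·(5/2)²·((5/2)+3·(15/2))/10³ = -35/32 kN
  M_B = -Pa²b/L² = -(-7)·(5/2)²·(15/2)/10² = 105/32 kN·m
Superposition: R_A = 16907/288 kN, M_A = 31885/288 kN·m, R_B = 26293/288 kN, M_B = -41615/288 kN·m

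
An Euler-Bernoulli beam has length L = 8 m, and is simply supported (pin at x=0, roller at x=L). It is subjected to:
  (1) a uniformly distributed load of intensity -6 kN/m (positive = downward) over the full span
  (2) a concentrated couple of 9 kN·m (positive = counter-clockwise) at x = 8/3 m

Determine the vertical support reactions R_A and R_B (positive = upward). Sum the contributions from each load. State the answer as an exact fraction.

R_A = -183/8 kN, R_B = -201/8 kN

Load 1 — uniform load w=-6 kN/m over full span:
  R_A = wL/2 = (-6)·8/2 = -24 kN
  R_B = wL/2 = (-6)·8/2 = -24 kN
Load 2 — applied couple M₀=9 kN·m at a=8/3 m (b=L-a=16/3):
  R_A = M₀/L = 9/8 kN
  R_B = -M₀/L = -9/8 kN
Superposition: R_A = -183/8 kN, R_B = -201/8 kN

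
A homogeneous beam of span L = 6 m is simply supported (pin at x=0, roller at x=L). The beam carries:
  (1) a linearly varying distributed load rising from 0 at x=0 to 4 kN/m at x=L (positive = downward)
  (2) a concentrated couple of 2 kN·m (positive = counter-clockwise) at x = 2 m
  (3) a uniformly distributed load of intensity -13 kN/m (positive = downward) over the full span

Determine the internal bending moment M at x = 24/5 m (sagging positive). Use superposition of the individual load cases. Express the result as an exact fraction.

Load 1 — triangular load w₀=4 kN/m (0→w₀ over full span):
  M_1 = w₀Lx/6 - w₀x³/(6L) = 4·6·(24/5)/6 - 4·(24/5)³/(6·6) = 864/125 kN·m
Load 2 — applied couple M₀=2 kN·m at a=2 m (b=L-a=4):
  M_2 = M₀x/L - M₀  [x>a] = 2·(24/5)/6 - 2 = -2/5 kN·m
Load 3 — uniform load w=-13 kN/m over full span:
  M_3 = wx(L-x)/2 = (-13)·(24/5)·(6-(24/5))/2 = -936/25 kN·m
Superposition: M = Σ M_i = -3866/125 kN·m ≈ -30.928000 kN·m

M(24/5) = -3866/125 kN·m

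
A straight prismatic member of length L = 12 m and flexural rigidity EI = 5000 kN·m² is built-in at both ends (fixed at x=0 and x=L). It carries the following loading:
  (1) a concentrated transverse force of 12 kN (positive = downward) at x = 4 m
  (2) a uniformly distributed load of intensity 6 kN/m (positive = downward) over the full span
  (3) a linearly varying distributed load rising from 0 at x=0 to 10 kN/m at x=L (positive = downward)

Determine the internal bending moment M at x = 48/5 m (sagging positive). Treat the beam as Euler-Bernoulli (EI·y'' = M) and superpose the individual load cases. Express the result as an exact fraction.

Load 1 — point force P=12 kN at a=4 m (b=L-a=8):
  M_1 = Pa²(a+3b)(L-x)/L³ - Pa²b/L²  [x>a] = 12·4²·(4+3·8)·(12-(48/5))/12³ - 12·4²·8/12² = -16/5 kN·m
Load 2 — uniform load w=6 kN/m over full span:
  M_2 = wLx/2 - wL²/12 - wx²/2 = 6·12·(48/5)/2 - 6·12²/12 - 6·(48/5)²/2 = -72/25 kN·m
Load 3 — triangular load w₀=10 kN/m (0→w₀ over full span):
  M_3 = 3w₀Lx/20 - w₀L²/30 - w₀x³/(6L) = 3·10·12·(48/5)/20 - 10·12²/30 - 10·(48/5)³/(6·12) = 48/25 kN·m
Superposition: M = Σ M_i = -104/25 kN·m ≈ -4.160000 kN·m

M(48/5) = -104/25 kN·m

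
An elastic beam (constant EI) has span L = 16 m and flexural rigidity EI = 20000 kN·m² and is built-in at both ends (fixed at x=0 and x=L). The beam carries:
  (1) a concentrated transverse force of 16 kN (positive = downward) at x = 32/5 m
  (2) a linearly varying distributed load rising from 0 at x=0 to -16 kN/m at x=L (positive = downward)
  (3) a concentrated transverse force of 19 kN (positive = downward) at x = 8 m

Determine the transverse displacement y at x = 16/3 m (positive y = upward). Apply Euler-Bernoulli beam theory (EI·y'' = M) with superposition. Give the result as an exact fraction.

y(16/3) = 1265704/56953125 m

Load 1 — point force P=16 kN at a=32/5 m (b=L-a=48/5):
  y_1 = -Pb²x²(3aL-(3a+b)x)/(6L³EI)  [x≤a] = -16·(48/5)²·(16/3)²·(3·(32/5)·16-(3·(32/5)+(48/5))·(16/3))/(6·16³·20000) = -1024/78125 m
Load 2 — triangular load w₀=-16 kN/m (0→w₀ over full span):
  y_2 = -w₀x²(L-x)²(x+2L)/(120LEI) = -(-16)·(16/3)²·(16-(16/3))²·((16/3)+2·16)/(120·16·20000) = 114688/2278125 m
Load 3 — point force P=19 kN at a=8 m (b=L-a=8):
  y_3 = -Pb²x²(3aL-(3a+b)x)/(6L³EI)  [x≤a] = -19·8²·(16/3)²·(3·8·16-(3·8+8)·(16/3))/(6·16³·20000) = -152/10125 m
Superposition: y = Σ y_i = 1265704/56953125 m ≈ 0.022224 m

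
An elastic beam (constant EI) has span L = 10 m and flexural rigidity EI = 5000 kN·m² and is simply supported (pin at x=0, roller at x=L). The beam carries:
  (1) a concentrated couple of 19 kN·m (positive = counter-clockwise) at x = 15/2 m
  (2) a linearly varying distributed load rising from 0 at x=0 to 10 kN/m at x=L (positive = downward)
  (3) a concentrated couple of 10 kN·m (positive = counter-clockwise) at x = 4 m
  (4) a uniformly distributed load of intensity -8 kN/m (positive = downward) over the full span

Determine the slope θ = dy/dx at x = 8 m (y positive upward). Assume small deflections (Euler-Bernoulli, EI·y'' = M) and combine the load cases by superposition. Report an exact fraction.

Load 1 — applied couple M₀=19 kN·m at a=15/2 m (b=L-a=5/2):
  θ_1 = (M₀x²/(2L)-M₀(x-a)+C₁)/EI  [x>a] with C₁=M₀(3b²-L²)/(6L)=-1235/48 = (19·8²/(2·10)-19·(8-(15/2))+(-1235/48))/5000 = 6137/1200000 rad
Load 2 — triangular load w₀=10 kN/m (0→w₀ over full span):
  θ_2 = -w₀(7L⁴-30L²x²+15x⁴)/(360LEI) = -10·(7·10⁴-30·10²·8²+15·8⁴)/(360·10·5000) = 757/22500 rad
Load 3 — applied couple M₀=10 kN·m at a=4 m (b=L-a=6):
  θ_3 = (M₀x²/(2L)-M₀(x-a)+C₁)/EI  [x>a] with C₁=M₀(3b²-L²)/(6L)=4/3 = (10·8²/(2·10)-10·(8-4)+(4/3))/5000 = -1/750 rad
Load 4 — uniform load w=-8 kN/m over full span:
  θ_4 = -w(L³-6Lx²+4x³)/(24EI) = -(-8)·(10³-6·10·8²+4·8³)/(24·5000) = -33/625 rad
Superposition: θ = Σ θ_i = -55349/3600000 rad ≈ -0.015375 rad

θ(8) = -55349/3600000 rad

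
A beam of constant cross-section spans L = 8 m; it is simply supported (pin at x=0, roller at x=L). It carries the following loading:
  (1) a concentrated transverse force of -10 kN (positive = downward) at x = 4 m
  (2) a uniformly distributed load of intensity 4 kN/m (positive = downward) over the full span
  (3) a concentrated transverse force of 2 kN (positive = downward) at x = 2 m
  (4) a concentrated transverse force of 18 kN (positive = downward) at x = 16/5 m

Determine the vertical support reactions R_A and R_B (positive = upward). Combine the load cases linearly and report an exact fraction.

Load 1 — point force P=-10 kN at a=4 m (b=L-a=4):
  R_A = Pb/L = (-10)·4/8 = -5 kN
  R_B = Pa/L = (-10)·4/8 = -5 kN
Load 2 — uniform load w=4 kN/m over full span:
  R_A = wL/2 = 4·8/2 = 16 kN
  R_B = wL/2 = 4·8/2 = 16 kN
Load 3 — point force P=2 kN at a=2 m (b=L-a=6):
  R_A = Pb/L = 2·6/8 = 3/2 kN
  R_B = Pa/L = 2·2/8 = 1/2 kN
Load 4 — point force P=18 kN at a=16/5 m (b=L-a=24/5):
  R_A = Pb/L = 18·(24/5)/8 = 54/5 kN
  R_B = Pa/L = 18·(16/5)/8 = 36/5 kN
Superposition: R_A = 233/10 kN, R_B = 187/10 kN

R_A = 233/10 kN, R_B = 187/10 kN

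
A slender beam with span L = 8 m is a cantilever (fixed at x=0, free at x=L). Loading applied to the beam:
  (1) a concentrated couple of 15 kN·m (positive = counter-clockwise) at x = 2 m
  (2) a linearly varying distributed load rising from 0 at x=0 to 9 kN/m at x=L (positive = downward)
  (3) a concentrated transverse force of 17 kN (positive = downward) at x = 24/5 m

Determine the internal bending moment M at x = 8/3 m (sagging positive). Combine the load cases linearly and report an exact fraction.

Load 1 — applied couple M₀=15 kN·m at a=2 m (b=L-a=6):
  M_1 = 0  [x>a] = 0 kN·m
Load 2 — triangular load w₀=9 kN/m (0→w₀ over full span):
  M_2 = w₀Lx/2 - w₀L²/3 - w₀x³/(6L) = 9·8·(8/3)/2 - 9·8²/3 - 9·(8/3)³/(6·8) = -896/9 kN·m
Load 3 — point force P=17 kN at a=24/5 m (b=L-a=16/5):
  M_3 = -P(a-x)  [x≤a] = -17·((24/5)-(8/3)) = -544/15 kN·m
Superposition: M = Σ M_i = -6112/45 kN·m ≈ -135.822222 kN·m

M(8/3) = -6112/45 kN·m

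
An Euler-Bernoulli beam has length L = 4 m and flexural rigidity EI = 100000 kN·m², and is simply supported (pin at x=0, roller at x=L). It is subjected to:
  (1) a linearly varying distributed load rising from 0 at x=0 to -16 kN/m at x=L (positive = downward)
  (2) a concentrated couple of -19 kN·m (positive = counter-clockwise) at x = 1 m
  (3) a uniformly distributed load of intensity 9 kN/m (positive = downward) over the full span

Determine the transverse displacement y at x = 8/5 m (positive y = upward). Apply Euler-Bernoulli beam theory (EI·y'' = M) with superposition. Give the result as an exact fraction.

Load 1 — triangular load w₀=-16 kN/m (0→w₀ over full span):
  y_1 = -w₀x(7L⁴-10L²x²+3x⁴)/(360LEI) = -(-16)·(8/5)·(7·4⁴-10·4²·(8/5)²+3·(8/5)⁴)/(360·4·100000) = 36512/146484375 m
Load 2 — applied couple M₀=-19 kN·m at a=1 m (b=L-a=3):
  y_2 = (M₀x³/(6L)-M₀(x-a)²/2+C₁x)/EI  [x>a] with C₁=M₀(3b²-L²)/(6L)=-209/24 = ((-19)·(8/5)³/(6·4)-(-19)·((8/5)-1)²/2+(-209/24)·(8/5))/100000 = -3439/25000000 m
Load 3 — uniform load w=9 kN/m over full span:
  y_3 = -wx(L³-2Lx²+x³)/(24EI) = -9·(8/5)·(4³-2·4·(8/5)²+(8/5)³)/(24·100000) = -558/1953125 m
Superposition: y = Σ y_i = -1631257/9375000000 m ≈ -0.000174 m

y(8/5) = -1631257/9375000000 m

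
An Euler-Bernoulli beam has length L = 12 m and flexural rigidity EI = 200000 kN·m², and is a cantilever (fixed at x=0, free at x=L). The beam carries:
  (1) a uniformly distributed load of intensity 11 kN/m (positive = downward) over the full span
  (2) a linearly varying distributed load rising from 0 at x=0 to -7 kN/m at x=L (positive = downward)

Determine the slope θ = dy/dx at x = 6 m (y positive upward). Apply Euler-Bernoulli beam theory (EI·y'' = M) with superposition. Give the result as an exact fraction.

θ(6) = -2961/400000 rad

Load 1 — uniform load w=11 kN/m over full span:
  θ_1 = -wx(x²-3Lx+3L²)/(6EI) = -11·6·(6²-3·12·6+3·12²)/(6·200000) = -693/50000 rad
Load 2 — triangular load w₀=-7 kN/m (0→w₀ over full span):
  θ_2 = (w₀Lx²/4-w₀L²x/3-w₀x⁴/(24L))/EI = ((-7)·12·6²/4-(-7)·12²·6/3-(-7)·6⁴/(24·12))/200000 = 2583/400000 rad
Superposition: θ = Σ θ_i = -2961/400000 rad ≈ -0.007403 rad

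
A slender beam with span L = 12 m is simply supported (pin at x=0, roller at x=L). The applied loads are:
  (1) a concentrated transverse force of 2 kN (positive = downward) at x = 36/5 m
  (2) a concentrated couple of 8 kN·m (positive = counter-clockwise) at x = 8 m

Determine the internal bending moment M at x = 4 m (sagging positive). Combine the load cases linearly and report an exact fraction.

M(4) = 88/15 kN·m

Load 1 — point force P=2 kN at a=36/5 m (b=L-a=24/5):
  M_1 = Pbx/L  [x≤a] = 2·(24/5)·4/12 = 16/5 kN·m
Load 2 — applied couple M₀=8 kN·m at a=8 m (b=L-a=4):
  M_2 = M₀x/L  [x≤a] = 8·4/12 = 8/3 kN·m
Superposition: M = Σ M_i = 88/15 kN·m ≈ 5.866667 kN·m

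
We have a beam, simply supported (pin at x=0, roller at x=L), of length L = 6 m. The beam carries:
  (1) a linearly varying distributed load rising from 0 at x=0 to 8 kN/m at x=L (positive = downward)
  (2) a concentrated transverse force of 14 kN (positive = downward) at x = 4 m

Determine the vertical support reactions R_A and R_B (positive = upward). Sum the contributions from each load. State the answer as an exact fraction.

R_A = 38/3 kN, R_B = 76/3 kN

Load 1 — triangular load w₀=8 kN/m (0→w₀ over full span):
  R_A = w₀L/6 = 8·6/6 = 8 kN
  R_B = w₀L/3 = 8·6/3 = 16 kN
Load 2 — point force P=14 kN at a=4 m (b=L-a=2):
  R_A = Pb/L = 14·2/6 = 14/3 kN
  R_B = Pa/L = 14·4/6 = 28/3 kN
Superposition: R_A = 38/3 kN, R_B = 76/3 kN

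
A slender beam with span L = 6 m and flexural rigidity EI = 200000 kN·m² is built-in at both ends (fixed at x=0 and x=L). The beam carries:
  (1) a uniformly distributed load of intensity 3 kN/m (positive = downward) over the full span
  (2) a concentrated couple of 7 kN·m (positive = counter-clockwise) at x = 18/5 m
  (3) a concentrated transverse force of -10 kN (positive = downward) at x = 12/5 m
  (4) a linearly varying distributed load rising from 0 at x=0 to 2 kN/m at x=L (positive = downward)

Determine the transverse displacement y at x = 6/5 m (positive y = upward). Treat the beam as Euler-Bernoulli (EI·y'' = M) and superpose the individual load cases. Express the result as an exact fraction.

y(6/5) = -522/48828125 m

Load 1 — uniform load w=3 kN/m over full span:
  y_1 = -wx²(L-x)²/(24EI) = -3·(6/5)²·(6-(6/5))²/(24·200000) = -81/3906250 m
Load 2 — applied couple M₀=7 kN·m at a=18/5 m (b=L-a=12/5):
  y_2 = (R_Ax³/6 - M_Ax²/2)/EI  [x≤a] with R_A=42/25, M_A=56/25 = ((42/25)·(6/5)³/6 - (56/25)·(6/5)²/2)/200000 = -441/78125000 m
Load 3 — point force P=-10 kN at a=12/5 m (b=L-a=18/5):
  y_3 = -Pb²x²(3aL-(3a+b)x)/(6L³EI)  [x≤a] = -(-10)·(18/5)²·(6/5)²·(3·(12/5)·6-(3·(12/5)+(18/5))·(6/5))/(6·6³·200000) = 1701/78125000 m
Load 4 — triangular load w₀=2 kN/m (0→w₀ over full span):
  y_4 = -w₀x²(L-x)²(x+2L)/(120LEI) = -2·(6/5)²·(6-(6/5))²·((6/5)+2·6)/(120·6·200000) = -297/48828125 m
Superposition: y = Σ y_i = -522/48828125 m ≈ -0.000011 m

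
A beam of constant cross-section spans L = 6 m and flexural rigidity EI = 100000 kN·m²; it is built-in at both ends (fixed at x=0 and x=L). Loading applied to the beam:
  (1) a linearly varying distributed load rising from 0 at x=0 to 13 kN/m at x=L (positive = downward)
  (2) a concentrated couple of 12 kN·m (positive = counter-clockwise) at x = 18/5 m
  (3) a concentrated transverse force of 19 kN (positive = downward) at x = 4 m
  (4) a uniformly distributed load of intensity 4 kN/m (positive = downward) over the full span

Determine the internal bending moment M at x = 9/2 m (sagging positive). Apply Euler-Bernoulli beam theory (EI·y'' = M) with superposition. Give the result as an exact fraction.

M(9/2) = 50299/7200 kN·m

Load 1 — triangular load w₀=13 kN/m (0→w₀ over full span):
  M_1 = 3w₀Lx/20 - w₀L²/30 - w₀x³/(6L) = 3·13·6·(9/2)/20 - 13·6²/30 - 13·(9/2)³/(6·6) = 663/160 kN·m
Load 2 — applied couple M₀=12 kN·m at a=18/5 m (b=L-a=12/5):
  M_2 = R_Ax - M_A - M₀  [x>a] with R_A=72/25, M_A=96/25 = (72/25)·(9/2) - (96/25) - 12 = -72/25 kN·m
Load 3 — point force P=19 kN at a=4 m (b=L-a=2):
  M_3 = Pa²(a+3b)(L-x)/L³ - Pa²b/L²  [x>a] = 19·4²·(4+3·2)·(6-(9/2))/6³ - 19·4²·2/6² = 38/9 kN·m
Load 4 — uniform load w=4 kN/m over full span:
  M_4 = wLx/2 - wL²/12 - wx²/2 = 4·6·(9/2)/2 - 4·6²/12 - 4·(9/2)²/2 = 3/2 kN·m
Superposition: M = Σ M_i = 50299/7200 kN·m ≈ 6.985972 kN·m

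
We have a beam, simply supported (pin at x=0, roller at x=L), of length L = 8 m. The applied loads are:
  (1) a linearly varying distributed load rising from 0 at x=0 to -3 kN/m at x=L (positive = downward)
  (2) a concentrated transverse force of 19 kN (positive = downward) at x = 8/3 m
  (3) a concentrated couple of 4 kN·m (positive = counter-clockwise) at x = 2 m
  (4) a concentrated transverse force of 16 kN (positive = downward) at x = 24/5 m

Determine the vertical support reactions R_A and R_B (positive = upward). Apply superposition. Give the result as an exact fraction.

Load 1 — triangular load w₀=-3 kN/m (0→w₀ over full span):
  R_A = w₀L/6 = (-3)·8/6 = -4 kN
  R_B = w₀L/3 = (-3)·8/3 = -8 kN
Load 2 — point force P=19 kN at a=8/3 m (b=L-a=16/3):
  R_A = Pb/L = 19·(16/3)/8 = 38/3 kN
  R_B = Pa/L = 19·(8/3)/8 = 19/3 kN
Load 3 — applied couple M₀=4 kN·m at a=2 m (b=L-a=6):
  R_A = M₀/L = 4/8 = 1/2 kN
  R_B = -M₀/L = -4/8 = -1/2 kN
Load 4 — point force P=16 kN at a=24/5 m (b=L-a=16/5):
  R_A = Pb/L = 16·(16/5)/8 = 32/5 kN
  R_B = Pa/L = 16·(24/5)/8 = 48/5 kN
Superposition: R_A = 467/30 kN, R_B = 223/30 kN

R_A = 467/30 kN, R_B = 223/30 kN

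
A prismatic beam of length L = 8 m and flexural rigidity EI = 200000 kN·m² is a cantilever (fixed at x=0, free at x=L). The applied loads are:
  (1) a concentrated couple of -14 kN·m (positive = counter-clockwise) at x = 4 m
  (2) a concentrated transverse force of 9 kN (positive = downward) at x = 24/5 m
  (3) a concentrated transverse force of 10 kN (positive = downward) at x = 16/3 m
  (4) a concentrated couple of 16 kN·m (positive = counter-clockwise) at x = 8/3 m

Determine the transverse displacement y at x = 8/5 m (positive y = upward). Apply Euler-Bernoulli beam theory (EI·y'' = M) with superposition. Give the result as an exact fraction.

Load 1 — applied couple M₀=-14 kN·m at a=4 m (b=L-a=4):
  y_1 = M₀x²/(2EI)  [x≤a] = (-14)·(8/5)²/(2·200000) = -7/78125 m
Load 2 — point force P=9 kN at a=24/5 m (b=L-a=16/5):
  y_2 = -Px²(3a-x)/(6EI)  [x≤a] = -9·(8/5)²·(3·(24/5)-(8/5))/(6·200000) = -96/390625 m
Load 3 — point force P=10 kN at a=16/3 m (b=L-a=8/3):
  y_3 = -Px²(3a-x)/(6EI)  [x≤a] = -10·(8/5)²·(3·(16/3)-(8/5))/(6·200000) = -24/78125 m
Load 4 — applied couple M₀=16 kN·m at a=8/3 m (b=L-a=16/3):
  y_4 = M₀x²/(2EI)  [x≤a] = 16·(8/5)²/(2·200000) = 8/78125 m
Superposition: y = Σ y_i = -211/390625 m ≈ -0.000540 m

y(8/5) = -211/390625 m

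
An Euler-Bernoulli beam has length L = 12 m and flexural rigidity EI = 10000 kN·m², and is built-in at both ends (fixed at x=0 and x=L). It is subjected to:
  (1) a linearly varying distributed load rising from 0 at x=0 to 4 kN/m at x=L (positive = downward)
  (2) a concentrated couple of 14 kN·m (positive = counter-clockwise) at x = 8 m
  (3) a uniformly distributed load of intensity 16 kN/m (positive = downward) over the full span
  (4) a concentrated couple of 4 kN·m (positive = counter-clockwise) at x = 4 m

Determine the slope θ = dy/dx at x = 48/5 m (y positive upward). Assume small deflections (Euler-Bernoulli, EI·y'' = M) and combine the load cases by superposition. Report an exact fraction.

θ(48/5) = 9892/390625 rad

Load 1 — triangular load w₀=4 kN/m (0→w₀ over full span):
  θ_1 = -w₀(2x(L-x)(L-2x)(x+2L)+x²(L-x)²)/(120LEI) = -4·(2·(48/5)·(12-(48/5))·(12-2·(48/5))·((48/5)+2·12)+(48/5)²·(12-(48/5))²)/(120·12·10000) = 1152/390625 rad
Load 2 — applied couple M₀=14 kN·m at a=8 m (b=L-a=4):
  θ_2 = (R_Ax²/2 - M_Ax - M₀(x-a))/EI  [x>a] with R_A=14/9, M_A=14/3 = ((14/9)·(48/5)²/2 - (14/3)·(48/5) - 14·((48/5)-8))/10000 = 7/15625 rad
Load 3 — uniform load w=16 kN/m over full span:
  θ_3 = -wx(L-x)(L-2x)/(12EI) = -16·(48/5)·(12-(48/5))·(12-2·(48/5))/(12·10000) = 1728/78125 rad
Load 4 — applied couple M₀=4 kN·m at a=4 m (b=L-a=8):
  θ_4 = (R_Ax²/2 - M_Ax - M₀(x-a))/EI  [x>a] with R_A=4/9, M_A=0 = ((4/9)·(48/5)²/2 - 0·(48/5) - 4·((48/5)-4))/10000 = -3/15625 rad
Superposition: θ = Σ θ_i = 9892/390625 rad ≈ 0.025324 rad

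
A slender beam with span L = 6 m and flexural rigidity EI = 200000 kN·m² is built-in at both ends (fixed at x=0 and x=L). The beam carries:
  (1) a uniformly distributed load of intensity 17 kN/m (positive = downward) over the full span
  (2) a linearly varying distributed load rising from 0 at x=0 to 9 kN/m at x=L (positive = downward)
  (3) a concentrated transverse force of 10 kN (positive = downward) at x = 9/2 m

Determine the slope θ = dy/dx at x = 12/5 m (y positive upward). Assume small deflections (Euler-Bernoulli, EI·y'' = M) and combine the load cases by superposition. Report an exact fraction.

Load 1 — uniform load w=17 kN/m over full span:
  θ_1 = -wx(L-x)(L-2x)/(12EI) = -17·(12/5)·(6-(12/5))·(6-2·(12/5))/(12·200000) = -459/6250000 rad
Load 2 — triangular load w₀=9 kN/m (0→w₀ over full span):
  θ_2 = -w₀(2x(L-x)(L-2x)(x+2L)+x²(L-x)²)/(120LEI) = -9·(2·(12/5)·(6-(12/5))·(6-2·(12/5))·((12/5)+2·6)+(12/5)²·(6-(12/5))²)/(120·6·200000) = -729/31250000 rad
Load 3 — point force P=10 kN at a=9/2 m (b=L-a=3/2):
  θ_3 = -Pb²x(2aL-(3a+b)x)/(2L³EI)  [x≤a] = -10·(3/2)²·(12/5)·(2·(9/2)·6-(3·(9/2)+(3/2))·(12/5))/(2·6³·200000) = -9/800000 rad
Superposition: θ = Σ θ_i = -54009/500000000 rad ≈ -0.000108 rad

θ(12/5) = -54009/500000000 rad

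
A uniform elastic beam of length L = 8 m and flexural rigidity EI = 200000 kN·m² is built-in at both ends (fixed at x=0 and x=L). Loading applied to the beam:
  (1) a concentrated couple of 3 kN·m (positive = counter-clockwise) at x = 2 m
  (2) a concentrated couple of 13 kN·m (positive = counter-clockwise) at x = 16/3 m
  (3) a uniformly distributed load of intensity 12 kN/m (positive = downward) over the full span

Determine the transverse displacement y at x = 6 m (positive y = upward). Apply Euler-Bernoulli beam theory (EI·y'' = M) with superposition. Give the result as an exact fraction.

Load 1 — applied couple M₀=3 kN·m at a=2 m (b=L-a=6):
  y_1 = (R_Ax³/6 - M_Ax²/2 - M₀(x-a)²/2)/EI  [x>a] with R_A=27/64, M_A=-9/16 = ((27/64)·6³/6 - (-9/16)·6²/2 - 3·(6-2)²/2)/200000 = 21/3200000 m
Load 2 — applied couple M₀=13 kN·m at a=16/3 m (b=L-a=8/3):
  y_2 = (R_Ax³/6 - M_Ax²/2 - M₀(x-a)²/2)/EI  [x>a] with R_A=13/6, M_A=13/3 = ((13/6)·6³/6 - (13/3)·6²/2 - 13·(6-(16/3))²/2)/200000 = -13/900000 m
Load 3 — uniform load w=12 kN/m over full span:
  y_3 = -wx²(L-x)²/(24EI) = -12·6²·(8-6)²/(24·200000) = -9/25000 m
Superposition: y = Σ y_i = -2119/5760000 m ≈ -0.000368 m

y(6) = -2119/5760000 m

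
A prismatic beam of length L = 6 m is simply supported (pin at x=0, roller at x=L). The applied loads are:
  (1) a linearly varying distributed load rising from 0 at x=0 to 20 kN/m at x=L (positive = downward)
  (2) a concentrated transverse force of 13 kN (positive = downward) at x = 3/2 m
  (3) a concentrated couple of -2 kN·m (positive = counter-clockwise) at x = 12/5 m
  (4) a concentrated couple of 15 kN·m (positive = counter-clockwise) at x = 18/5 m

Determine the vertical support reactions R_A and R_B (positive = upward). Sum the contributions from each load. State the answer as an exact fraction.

Load 1 — triangular load w₀=20 kN/m (0→w₀ over full span):
  R_A = w₀L/6 = 20·6/6 = 20 kN
  R_B = w₀L/3 = 20·6/3 = 40 kN
Load 2 — point force P=13 kN at a=3/2 m (b=L-a=9/2):
  R_A = Pb/L = 13·(9/2)/6 = 39/4 kN
  R_B = Pa/L = 13·(3/2)/6 = 13/4 kN
Load 3 — applied couple M₀=-2 kN·m at a=12/5 m (b=L-a=18/5):
  R_A = M₀/L = (-2)/6 = -1/3 kN
  R_B = -M₀/L = -(-2)/6 = 1/3 kN
Load 4 — applied couple M₀=15 kN·m at a=18/5 m (b=L-a=12/5):
  R_A = M₀/L = 15/6 = 5/2 kN
  R_B = -M₀/L = -15/6 = -5/2 kN
Superposition: R_A = 383/12 kN, R_B = 493/12 kN

R_A = 383/12 kN, R_B = 493/12 kN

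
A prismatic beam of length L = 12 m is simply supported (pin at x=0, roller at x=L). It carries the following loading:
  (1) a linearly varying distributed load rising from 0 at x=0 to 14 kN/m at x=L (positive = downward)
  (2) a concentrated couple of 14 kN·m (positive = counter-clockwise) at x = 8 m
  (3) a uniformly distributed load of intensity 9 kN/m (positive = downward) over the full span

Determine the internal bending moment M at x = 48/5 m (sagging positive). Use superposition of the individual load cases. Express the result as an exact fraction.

Load 1 — triangular load w₀=14 kN/m (0→w₀ over full span):
  M_1 = w₀Lx/6 - w₀x³/(6L) = 14·12·(48/5)/6 - 14·(48/5)³/(6·12) = 12096/125 kN·m
Load 2 — applied couple M₀=14 kN·m at a=8 m (b=L-a=4):
  M_2 = M₀x/L - M₀  [x>a] = 14·(48/5)/12 - 14 = -14/5 kN·m
Load 3 — uniform load w=9 kN/m over full span:
  M_3 = wx(L-x)/2 = 9·(48/5)·(12-(48/5))/2 = 2592/25 kN·m
Superposition: M = Σ M_i = 24706/125 kN·m ≈ 197.648000 kN·m

M(48/5) = 24706/125 kN·m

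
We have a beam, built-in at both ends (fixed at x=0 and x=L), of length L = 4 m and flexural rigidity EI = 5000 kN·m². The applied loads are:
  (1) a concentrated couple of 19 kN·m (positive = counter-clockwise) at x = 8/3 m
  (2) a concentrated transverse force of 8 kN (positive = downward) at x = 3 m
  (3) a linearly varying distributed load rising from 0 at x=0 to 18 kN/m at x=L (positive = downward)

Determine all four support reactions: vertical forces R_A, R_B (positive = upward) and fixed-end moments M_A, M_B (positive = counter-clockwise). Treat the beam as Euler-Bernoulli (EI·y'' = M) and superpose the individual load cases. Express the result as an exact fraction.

R_A = 1103/60 kN, M_A = 523/30 kN·m, R_B = 1537/60 kN, M_B = -189/10 kN·m

Load 1 — applied couple M₀=19 kN·m at a=8/3 m (b=L-a=4/3):
  R_A = 6M₀ab/L³ = 6·19·(8/3)·(4/3)/4³ = 19/3 kN
  M_A = M₀b(2a-b)/L² = 19·(4/3)·(2·(8/3)-(4/3))/4² = 19/3 kN·m
  R_B = -6M₀ab/L³ = -6·19·(8/3)·(4/3)/4³ = -19/3 kN
  M_B = M₀a(2b-a)/L² = 19·(8/3)·(2·(4/3)-(8/3))/4² = 0 kN·m
Load 2 — point force P=8 kN at a=3 m (b=L-a=1):
  R_A = Pb²(3a+b)/L³ = 8·1²·(3·3+1)/4³ = 5/4 kN
  M_A = Pab²/L² = 8·3·1²/4² = 3/2 kN·m
  R_B = Pa²(a+3b)/L³ = 8·3²·(3+3·1)/4³ = 27/4 kN
  M_B = -Pa²b/L² = -8·3²·1/4² = -9/2 kN·m
Load 3 — triangular load w₀=18 kN/m (0→w₀ over full span):
  R_A = 3w₀L/20 = 3·18·4/20 = 54/5 kN
  M_A = w₀L²/30 = 18·4²/30 = 48/5 kN·m
  R_B = 7w₀L/20 = 7·18·4/20 = 126/5 kN
  M_B = -w₀L²/20 = -18·4²/20 = -72/5 kN·m
Superposition: R_A = 1103/60 kN, M_A = 523/30 kN·m, R_B = 1537/60 kN, M_B = -189/10 kN·m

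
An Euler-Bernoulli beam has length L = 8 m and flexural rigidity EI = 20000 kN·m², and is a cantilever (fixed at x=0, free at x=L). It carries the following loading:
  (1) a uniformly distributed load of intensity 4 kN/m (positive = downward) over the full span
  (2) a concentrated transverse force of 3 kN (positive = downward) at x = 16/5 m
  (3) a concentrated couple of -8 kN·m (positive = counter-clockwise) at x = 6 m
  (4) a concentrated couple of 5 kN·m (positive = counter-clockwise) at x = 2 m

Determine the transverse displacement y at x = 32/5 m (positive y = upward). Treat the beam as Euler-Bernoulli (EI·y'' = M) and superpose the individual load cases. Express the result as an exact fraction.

y(32/5) = -1588199/18750000 m

Load 1 — uniform load w=4 kN/m over full span:
  y_1 = -wx²(x²-4Lx+6L²)/(24EI) = -4·(32/5)²·((32/5)²-4·8·(32/5)+6·8²)/(24·20000) = -88064/1171875 m
Load 2 — point force P=3 kN at a=16/5 m (b=L-a=24/5):
  y_2 = -Pa²(3x-a)/(6EI)  [x>a] = -3·(16/5)²·(3·(32/5)-(16/5))/(6·20000) = -64/15625 m
Load 3 — applied couple M₀=-8 kN·m at a=6 m (b=L-a=2):
  y_3 = M₀a(2x-a)/(2EI)  [x>a] = (-8)·6·(2·(32/5)-6)/(2·20000) = -51/6250 m
Load 4 — applied couple M₀=5 kN·m at a=2 m (b=L-a=6):
  y_4 = M₀a(2x-a)/(2EI)  [x>a] = 5·2·(2·(32/5)-2)/(2·20000) = 27/10000 m
Superposition: y = Σ y_i = -1588199/18750000 m ≈ -0.084704 m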